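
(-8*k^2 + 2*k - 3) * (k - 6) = -8*k^3 + 50*k^2 - 15*k + 18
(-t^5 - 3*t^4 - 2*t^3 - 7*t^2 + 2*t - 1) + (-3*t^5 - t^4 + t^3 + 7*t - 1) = -4*t^5 - 4*t^4 - t^3 - 7*t^2 + 9*t - 2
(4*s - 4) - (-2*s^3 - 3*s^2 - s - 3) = 2*s^3 + 3*s^2 + 5*s - 1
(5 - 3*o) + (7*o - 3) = 4*o + 2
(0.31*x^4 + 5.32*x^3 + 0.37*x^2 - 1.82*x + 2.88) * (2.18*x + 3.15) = 0.6758*x^5 + 12.5741*x^4 + 17.5646*x^3 - 2.8021*x^2 + 0.545400000000001*x + 9.072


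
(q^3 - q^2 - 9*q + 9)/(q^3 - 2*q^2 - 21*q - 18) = (q^2 - 4*q + 3)/(q^2 - 5*q - 6)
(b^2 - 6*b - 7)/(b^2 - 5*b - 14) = (b + 1)/(b + 2)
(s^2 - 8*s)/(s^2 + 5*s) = (s - 8)/(s + 5)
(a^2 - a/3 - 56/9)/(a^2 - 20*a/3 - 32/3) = (-9*a^2 + 3*a + 56)/(3*(-3*a^2 + 20*a + 32))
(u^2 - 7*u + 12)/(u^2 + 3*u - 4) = (u^2 - 7*u + 12)/(u^2 + 3*u - 4)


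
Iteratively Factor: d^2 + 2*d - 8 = (d + 4)*(d - 2)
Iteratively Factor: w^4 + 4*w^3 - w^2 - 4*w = (w - 1)*(w^3 + 5*w^2 + 4*w) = (w - 1)*(w + 1)*(w^2 + 4*w) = w*(w - 1)*(w + 1)*(w + 4)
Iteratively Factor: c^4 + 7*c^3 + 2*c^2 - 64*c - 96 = (c + 4)*(c^3 + 3*c^2 - 10*c - 24) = (c + 4)^2*(c^2 - c - 6) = (c - 3)*(c + 4)^2*(c + 2)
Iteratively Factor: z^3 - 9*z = (z + 3)*(z^2 - 3*z) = (z - 3)*(z + 3)*(z)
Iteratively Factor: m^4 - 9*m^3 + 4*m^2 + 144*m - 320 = (m - 4)*(m^3 - 5*m^2 - 16*m + 80) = (m - 4)*(m + 4)*(m^2 - 9*m + 20) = (m - 5)*(m - 4)*(m + 4)*(m - 4)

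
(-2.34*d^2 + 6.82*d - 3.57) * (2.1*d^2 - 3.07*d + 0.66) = -4.914*d^4 + 21.5058*d^3 - 29.9788*d^2 + 15.4611*d - 2.3562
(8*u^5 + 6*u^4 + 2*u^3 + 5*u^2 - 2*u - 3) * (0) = 0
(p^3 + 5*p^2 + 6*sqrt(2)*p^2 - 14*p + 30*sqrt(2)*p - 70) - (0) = p^3 + 5*p^2 + 6*sqrt(2)*p^2 - 14*p + 30*sqrt(2)*p - 70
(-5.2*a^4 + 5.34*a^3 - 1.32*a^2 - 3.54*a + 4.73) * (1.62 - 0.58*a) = 3.016*a^5 - 11.5212*a^4 + 9.4164*a^3 - 0.0852000000000004*a^2 - 8.4782*a + 7.6626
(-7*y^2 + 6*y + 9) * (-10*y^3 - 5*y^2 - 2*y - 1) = 70*y^5 - 25*y^4 - 106*y^3 - 50*y^2 - 24*y - 9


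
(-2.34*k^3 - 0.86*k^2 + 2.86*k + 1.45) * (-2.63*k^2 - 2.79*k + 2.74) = 6.1542*k^5 + 8.7904*k^4 - 11.534*k^3 - 14.1493*k^2 + 3.7909*k + 3.973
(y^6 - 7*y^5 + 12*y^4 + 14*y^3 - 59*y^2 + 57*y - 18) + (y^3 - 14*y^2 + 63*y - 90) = y^6 - 7*y^5 + 12*y^4 + 15*y^3 - 73*y^2 + 120*y - 108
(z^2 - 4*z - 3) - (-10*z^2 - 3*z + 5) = 11*z^2 - z - 8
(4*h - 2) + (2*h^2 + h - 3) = 2*h^2 + 5*h - 5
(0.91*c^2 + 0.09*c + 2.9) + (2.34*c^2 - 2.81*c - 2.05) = 3.25*c^2 - 2.72*c + 0.85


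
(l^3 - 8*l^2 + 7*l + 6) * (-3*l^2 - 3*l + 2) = -3*l^5 + 21*l^4 + 5*l^3 - 55*l^2 - 4*l + 12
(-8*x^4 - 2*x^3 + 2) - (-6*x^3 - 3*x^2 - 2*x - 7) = -8*x^4 + 4*x^3 + 3*x^2 + 2*x + 9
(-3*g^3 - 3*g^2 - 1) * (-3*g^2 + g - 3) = 9*g^5 + 6*g^4 + 6*g^3 + 12*g^2 - g + 3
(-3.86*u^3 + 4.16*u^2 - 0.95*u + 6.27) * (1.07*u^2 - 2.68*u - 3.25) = -4.1302*u^5 + 14.796*u^4 + 0.379699999999998*u^3 - 4.2651*u^2 - 13.7161*u - 20.3775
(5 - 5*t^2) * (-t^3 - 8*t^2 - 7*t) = 5*t^5 + 40*t^4 + 30*t^3 - 40*t^2 - 35*t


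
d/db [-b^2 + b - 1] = 1 - 2*b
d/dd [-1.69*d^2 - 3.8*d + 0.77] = -3.38*d - 3.8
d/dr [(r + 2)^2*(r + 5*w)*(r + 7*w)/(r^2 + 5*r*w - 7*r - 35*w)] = (2*r^3 + 7*r^2*w - 17*r^2 - 98*r*w - 56*r - 224*w - 28)/(r^2 - 14*r + 49)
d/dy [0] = 0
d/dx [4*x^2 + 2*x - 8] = 8*x + 2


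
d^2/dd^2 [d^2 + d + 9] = 2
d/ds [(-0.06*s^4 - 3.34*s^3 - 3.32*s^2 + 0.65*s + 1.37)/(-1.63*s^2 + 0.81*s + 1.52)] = (0.1956*s^5 + 5.2984*s^4 - 5.7756*s^3 - 16.8601*s^2 - 5.6266*s - 0.1217)/(2.6569*s^4 - 2.6406*s^3 - 4.2991*s^2 + 2.4624*s + 2.3104)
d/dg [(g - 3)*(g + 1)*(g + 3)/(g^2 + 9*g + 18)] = (g^2 + 12*g - 9)/(g^2 + 12*g + 36)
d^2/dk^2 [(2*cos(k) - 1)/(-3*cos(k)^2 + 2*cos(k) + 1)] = 2*(81*(1 - cos(2*k))^2*cos(k)/4 - 3*(1 - cos(2*k))^2 - 127*cos(k)/4 - 7*cos(2*k)/2 + 81*cos(3*k)/4 - 9*cos(5*k)/2 + 39/2)/((cos(k) - 1)^3*(3*cos(k) + 1)^3)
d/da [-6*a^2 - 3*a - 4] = -12*a - 3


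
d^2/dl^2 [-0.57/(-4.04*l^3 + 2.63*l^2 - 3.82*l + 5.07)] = ((2.9982 - 13.8168*l)*(4.04*l^3 - 2.63*l^2 + 3.82*l - 5.07) + 0.57*(12.12*l^2 - 5.26*l + 3.82)*(24.24*l^2 - 10.52*l + 7.64))/(4.04*l^3 - 2.63*l^2 + 3.82*l - 5.07)^3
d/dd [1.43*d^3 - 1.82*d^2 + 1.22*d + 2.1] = 4.29*d^2 - 3.64*d + 1.22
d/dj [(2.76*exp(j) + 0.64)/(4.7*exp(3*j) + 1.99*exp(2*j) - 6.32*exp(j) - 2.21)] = (-(2.76*exp(j) + 0.64)*(14.1*exp(2*j) + 3.98*exp(j) - 6.32) + 12.972*exp(3*j) + 5.4924*exp(2*j) - 17.4432*exp(j) - 6.0996)*exp(j)/(4.7*exp(3*j) + 1.99*exp(2*j) - 6.32*exp(j) - 2.21)^2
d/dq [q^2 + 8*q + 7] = 2*q + 8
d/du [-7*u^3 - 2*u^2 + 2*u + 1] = -21*u^2 - 4*u + 2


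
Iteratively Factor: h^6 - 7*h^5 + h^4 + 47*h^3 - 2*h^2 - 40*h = (h - 5)*(h^5 - 2*h^4 - 9*h^3 + 2*h^2 + 8*h) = h*(h - 5)*(h^4 - 2*h^3 - 9*h^2 + 2*h + 8) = h*(h - 5)*(h + 2)*(h^3 - 4*h^2 - h + 4) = h*(h - 5)*(h + 1)*(h + 2)*(h^2 - 5*h + 4) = h*(h - 5)*(h - 4)*(h + 1)*(h + 2)*(h - 1)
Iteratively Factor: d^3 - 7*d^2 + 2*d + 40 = (d - 4)*(d^2 - 3*d - 10) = (d - 5)*(d - 4)*(d + 2)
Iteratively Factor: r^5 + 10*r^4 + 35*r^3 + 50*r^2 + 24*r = (r + 1)*(r^4 + 9*r^3 + 26*r^2 + 24*r) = (r + 1)*(r + 3)*(r^3 + 6*r^2 + 8*r) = (r + 1)*(r + 3)*(r + 4)*(r^2 + 2*r) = (r + 1)*(r + 2)*(r + 3)*(r + 4)*(r)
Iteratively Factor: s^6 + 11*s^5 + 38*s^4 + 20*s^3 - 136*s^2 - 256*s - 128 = (s + 1)*(s^5 + 10*s^4 + 28*s^3 - 8*s^2 - 128*s - 128) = (s + 1)*(s + 2)*(s^4 + 8*s^3 + 12*s^2 - 32*s - 64) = (s + 1)*(s + 2)*(s + 4)*(s^3 + 4*s^2 - 4*s - 16) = (s + 1)*(s + 2)*(s + 4)^2*(s^2 - 4) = (s + 1)*(s + 2)^2*(s + 4)^2*(s - 2)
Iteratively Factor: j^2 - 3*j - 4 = (j + 1)*(j - 4)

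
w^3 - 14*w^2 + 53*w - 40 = (w - 8)*(w - 5)*(w - 1)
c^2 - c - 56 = (c - 8)*(c + 7)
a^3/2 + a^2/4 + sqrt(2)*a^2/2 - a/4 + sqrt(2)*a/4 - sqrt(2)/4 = (a/2 + sqrt(2)/2)*(a - 1/2)*(a + 1)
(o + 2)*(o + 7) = o^2 + 9*o + 14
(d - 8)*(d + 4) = d^2 - 4*d - 32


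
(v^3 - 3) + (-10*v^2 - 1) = v^3 - 10*v^2 - 4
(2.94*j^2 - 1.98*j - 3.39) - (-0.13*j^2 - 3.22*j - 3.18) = 3.07*j^2 + 1.24*j - 0.21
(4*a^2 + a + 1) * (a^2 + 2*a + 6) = 4*a^4 + 9*a^3 + 27*a^2 + 8*a + 6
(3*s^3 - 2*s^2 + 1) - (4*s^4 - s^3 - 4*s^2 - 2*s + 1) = -4*s^4 + 4*s^3 + 2*s^2 + 2*s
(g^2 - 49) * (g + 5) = g^3 + 5*g^2 - 49*g - 245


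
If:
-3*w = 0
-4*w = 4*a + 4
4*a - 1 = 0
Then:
No Solution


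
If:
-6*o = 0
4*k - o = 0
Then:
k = 0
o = 0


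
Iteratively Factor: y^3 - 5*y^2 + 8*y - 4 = (y - 1)*(y^2 - 4*y + 4) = (y - 2)*(y - 1)*(y - 2)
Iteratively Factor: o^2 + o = (o)*(o + 1)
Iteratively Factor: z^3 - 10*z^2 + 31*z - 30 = (z - 2)*(z^2 - 8*z + 15) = (z - 3)*(z - 2)*(z - 5)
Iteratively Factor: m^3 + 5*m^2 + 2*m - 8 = (m - 1)*(m^2 + 6*m + 8) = (m - 1)*(m + 4)*(m + 2)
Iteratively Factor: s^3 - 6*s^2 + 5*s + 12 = (s - 4)*(s^2 - 2*s - 3) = (s - 4)*(s + 1)*(s - 3)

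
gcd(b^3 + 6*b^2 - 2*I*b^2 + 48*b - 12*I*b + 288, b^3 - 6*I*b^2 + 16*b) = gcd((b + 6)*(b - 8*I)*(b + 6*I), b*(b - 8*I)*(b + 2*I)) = b - 8*I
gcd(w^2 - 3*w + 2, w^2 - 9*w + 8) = w - 1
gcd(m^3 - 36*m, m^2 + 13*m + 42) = m + 6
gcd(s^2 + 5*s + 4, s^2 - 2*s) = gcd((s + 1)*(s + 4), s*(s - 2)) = 1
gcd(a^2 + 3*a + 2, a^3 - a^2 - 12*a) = 1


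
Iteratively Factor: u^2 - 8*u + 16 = (u - 4)*(u - 4)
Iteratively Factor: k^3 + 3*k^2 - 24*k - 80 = (k - 5)*(k^2 + 8*k + 16) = (k - 5)*(k + 4)*(k + 4)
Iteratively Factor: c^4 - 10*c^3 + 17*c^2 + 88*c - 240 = (c - 4)*(c^3 - 6*c^2 - 7*c + 60) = (c - 4)^2*(c^2 - 2*c - 15) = (c - 5)*(c - 4)^2*(c + 3)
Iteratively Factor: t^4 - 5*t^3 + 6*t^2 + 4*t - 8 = (t + 1)*(t^3 - 6*t^2 + 12*t - 8) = (t - 2)*(t + 1)*(t^2 - 4*t + 4) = (t - 2)^2*(t + 1)*(t - 2)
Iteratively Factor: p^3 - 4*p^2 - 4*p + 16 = (p + 2)*(p^2 - 6*p + 8) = (p - 4)*(p + 2)*(p - 2)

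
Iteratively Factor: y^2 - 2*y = (y)*(y - 2)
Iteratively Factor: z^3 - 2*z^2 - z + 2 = (z - 2)*(z^2 - 1) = (z - 2)*(z + 1)*(z - 1)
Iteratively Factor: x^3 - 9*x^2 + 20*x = (x - 5)*(x^2 - 4*x) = x*(x - 5)*(x - 4)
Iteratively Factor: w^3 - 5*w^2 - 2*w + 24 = (w - 4)*(w^2 - w - 6) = (w - 4)*(w + 2)*(w - 3)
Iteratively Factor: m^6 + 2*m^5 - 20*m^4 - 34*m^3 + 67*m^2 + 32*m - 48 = (m + 1)*(m^5 + m^4 - 21*m^3 - 13*m^2 + 80*m - 48) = (m - 1)*(m + 1)*(m^4 + 2*m^3 - 19*m^2 - 32*m + 48) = (m - 1)*(m + 1)*(m + 4)*(m^3 - 2*m^2 - 11*m + 12) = (m - 1)*(m + 1)*(m + 3)*(m + 4)*(m^2 - 5*m + 4) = (m - 1)^2*(m + 1)*(m + 3)*(m + 4)*(m - 4)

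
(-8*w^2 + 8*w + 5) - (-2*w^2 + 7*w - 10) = -6*w^2 + w + 15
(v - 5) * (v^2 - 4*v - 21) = v^3 - 9*v^2 - v + 105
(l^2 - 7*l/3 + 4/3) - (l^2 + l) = 4/3 - 10*l/3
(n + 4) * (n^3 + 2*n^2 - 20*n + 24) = n^4 + 6*n^3 - 12*n^2 - 56*n + 96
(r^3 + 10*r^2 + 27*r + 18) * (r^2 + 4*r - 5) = r^5 + 14*r^4 + 62*r^3 + 76*r^2 - 63*r - 90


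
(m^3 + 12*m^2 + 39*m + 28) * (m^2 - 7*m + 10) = m^5 + 5*m^4 - 35*m^3 - 125*m^2 + 194*m + 280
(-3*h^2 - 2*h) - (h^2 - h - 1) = -4*h^2 - h + 1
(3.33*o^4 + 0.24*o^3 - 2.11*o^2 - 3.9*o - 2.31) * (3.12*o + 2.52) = 10.3896*o^5 + 9.1404*o^4 - 5.9784*o^3 - 17.4852*o^2 - 17.0352*o - 5.8212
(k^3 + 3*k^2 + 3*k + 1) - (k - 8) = k^3 + 3*k^2 + 2*k + 9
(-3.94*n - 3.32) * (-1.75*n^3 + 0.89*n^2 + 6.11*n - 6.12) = 6.895*n^4 + 2.3034*n^3 - 27.0282*n^2 + 3.8276*n + 20.3184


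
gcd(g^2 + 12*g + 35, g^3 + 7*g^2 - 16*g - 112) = g + 7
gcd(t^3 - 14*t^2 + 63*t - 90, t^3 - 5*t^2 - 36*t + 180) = t^2 - 11*t + 30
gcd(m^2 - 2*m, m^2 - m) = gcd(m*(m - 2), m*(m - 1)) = m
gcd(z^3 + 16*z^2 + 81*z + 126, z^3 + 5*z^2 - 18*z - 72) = z^2 + 9*z + 18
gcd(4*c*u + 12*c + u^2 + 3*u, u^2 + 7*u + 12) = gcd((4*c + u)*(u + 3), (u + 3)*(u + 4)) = u + 3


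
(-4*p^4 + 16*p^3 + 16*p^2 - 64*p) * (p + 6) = -4*p^5 - 8*p^4 + 112*p^3 + 32*p^2 - 384*p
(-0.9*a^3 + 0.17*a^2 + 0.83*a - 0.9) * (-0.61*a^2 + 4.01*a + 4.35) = 0.549*a^5 - 3.7127*a^4 - 3.7396*a^3 + 4.6168*a^2 + 0.00149999999999961*a - 3.915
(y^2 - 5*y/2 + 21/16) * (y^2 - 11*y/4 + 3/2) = y^4 - 21*y^3/4 + 155*y^2/16 - 471*y/64 + 63/32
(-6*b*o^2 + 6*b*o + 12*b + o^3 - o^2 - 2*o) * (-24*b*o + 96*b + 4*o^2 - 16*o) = 144*b^2*o^3 - 720*b^2*o^2 + 288*b^2*o + 1152*b^2 - 48*b*o^4 + 240*b*o^3 - 96*b*o^2 - 384*b*o + 4*o^5 - 20*o^4 + 8*o^3 + 32*o^2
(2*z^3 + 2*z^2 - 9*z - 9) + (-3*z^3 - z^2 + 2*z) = -z^3 + z^2 - 7*z - 9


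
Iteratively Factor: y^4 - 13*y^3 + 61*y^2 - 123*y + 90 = (y - 3)*(y^3 - 10*y^2 + 31*y - 30) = (y - 3)*(y - 2)*(y^2 - 8*y + 15) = (y - 5)*(y - 3)*(y - 2)*(y - 3)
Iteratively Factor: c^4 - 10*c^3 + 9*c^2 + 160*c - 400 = (c - 5)*(c^3 - 5*c^2 - 16*c + 80) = (c - 5)*(c - 4)*(c^2 - c - 20) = (c - 5)*(c - 4)*(c + 4)*(c - 5)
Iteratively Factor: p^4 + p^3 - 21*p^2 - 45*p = (p + 3)*(p^3 - 2*p^2 - 15*p) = (p - 5)*(p + 3)*(p^2 + 3*p) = (p - 5)*(p + 3)^2*(p)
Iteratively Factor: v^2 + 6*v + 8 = (v + 2)*(v + 4)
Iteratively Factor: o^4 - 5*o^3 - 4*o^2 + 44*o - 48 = (o - 4)*(o^3 - o^2 - 8*o + 12) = (o - 4)*(o - 2)*(o^2 + o - 6) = (o - 4)*(o - 2)*(o + 3)*(o - 2)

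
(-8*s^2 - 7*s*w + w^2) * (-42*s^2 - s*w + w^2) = 336*s^4 + 302*s^3*w - 43*s^2*w^2 - 8*s*w^3 + w^4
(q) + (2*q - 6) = 3*q - 6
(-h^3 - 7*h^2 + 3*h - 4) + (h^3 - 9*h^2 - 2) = -16*h^2 + 3*h - 6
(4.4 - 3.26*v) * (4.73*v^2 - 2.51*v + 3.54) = -15.4198*v^3 + 28.9946*v^2 - 22.5844*v + 15.576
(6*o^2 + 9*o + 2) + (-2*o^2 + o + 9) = 4*o^2 + 10*o + 11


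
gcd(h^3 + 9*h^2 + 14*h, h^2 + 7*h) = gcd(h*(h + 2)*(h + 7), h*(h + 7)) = h^2 + 7*h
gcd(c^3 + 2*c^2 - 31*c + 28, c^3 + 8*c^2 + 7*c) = c + 7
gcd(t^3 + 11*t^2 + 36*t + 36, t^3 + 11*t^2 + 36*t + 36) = t^3 + 11*t^2 + 36*t + 36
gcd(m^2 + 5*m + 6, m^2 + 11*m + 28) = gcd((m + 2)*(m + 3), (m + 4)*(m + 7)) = 1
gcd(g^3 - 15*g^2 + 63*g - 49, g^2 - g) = g - 1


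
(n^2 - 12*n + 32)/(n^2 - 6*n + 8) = (n - 8)/(n - 2)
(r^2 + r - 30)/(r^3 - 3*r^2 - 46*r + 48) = (r - 5)/(r^2 - 9*r + 8)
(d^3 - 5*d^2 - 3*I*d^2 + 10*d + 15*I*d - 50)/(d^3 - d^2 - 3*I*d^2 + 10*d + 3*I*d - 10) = (d - 5)/(d - 1)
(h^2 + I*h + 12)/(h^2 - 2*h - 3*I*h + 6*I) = (h + 4*I)/(h - 2)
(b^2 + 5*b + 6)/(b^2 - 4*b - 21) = (b + 2)/(b - 7)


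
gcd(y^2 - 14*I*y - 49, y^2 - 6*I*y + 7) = y - 7*I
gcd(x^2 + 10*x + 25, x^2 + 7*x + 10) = x + 5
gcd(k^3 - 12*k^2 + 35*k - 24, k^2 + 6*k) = 1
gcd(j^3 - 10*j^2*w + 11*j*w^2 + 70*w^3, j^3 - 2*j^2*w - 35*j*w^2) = -j + 7*w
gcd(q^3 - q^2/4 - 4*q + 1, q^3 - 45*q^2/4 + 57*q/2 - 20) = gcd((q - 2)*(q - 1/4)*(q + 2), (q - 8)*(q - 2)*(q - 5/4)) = q - 2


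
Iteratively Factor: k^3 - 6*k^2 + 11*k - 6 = (k - 1)*(k^2 - 5*k + 6) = (k - 2)*(k - 1)*(k - 3)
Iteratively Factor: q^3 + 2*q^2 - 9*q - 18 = (q - 3)*(q^2 + 5*q + 6) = (q - 3)*(q + 3)*(q + 2)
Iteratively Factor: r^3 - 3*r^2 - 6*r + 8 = (r - 4)*(r^2 + r - 2) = (r - 4)*(r + 2)*(r - 1)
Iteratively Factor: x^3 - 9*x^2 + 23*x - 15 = (x - 5)*(x^2 - 4*x + 3) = (x - 5)*(x - 1)*(x - 3)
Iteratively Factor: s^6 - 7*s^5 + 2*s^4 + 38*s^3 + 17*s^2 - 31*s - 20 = (s + 1)*(s^5 - 8*s^4 + 10*s^3 + 28*s^2 - 11*s - 20) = (s + 1)^2*(s^4 - 9*s^3 + 19*s^2 + 9*s - 20) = (s - 4)*(s + 1)^2*(s^3 - 5*s^2 - s + 5) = (s - 5)*(s - 4)*(s + 1)^2*(s^2 - 1) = (s - 5)*(s - 4)*(s + 1)^3*(s - 1)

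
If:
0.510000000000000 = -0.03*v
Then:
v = -17.00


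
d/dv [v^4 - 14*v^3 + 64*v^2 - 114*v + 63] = 4*v^3 - 42*v^2 + 128*v - 114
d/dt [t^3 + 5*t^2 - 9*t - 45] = 3*t^2 + 10*t - 9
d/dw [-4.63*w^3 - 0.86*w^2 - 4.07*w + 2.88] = -13.89*w^2 - 1.72*w - 4.07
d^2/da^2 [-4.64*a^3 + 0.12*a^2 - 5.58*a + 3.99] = 0.24 - 27.84*a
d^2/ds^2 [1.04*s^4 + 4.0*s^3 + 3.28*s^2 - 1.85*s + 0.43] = 12.48*s^2 + 24.0*s + 6.56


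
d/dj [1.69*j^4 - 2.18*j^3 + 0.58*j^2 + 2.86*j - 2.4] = 6.76*j^3 - 6.54*j^2 + 1.16*j + 2.86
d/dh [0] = 0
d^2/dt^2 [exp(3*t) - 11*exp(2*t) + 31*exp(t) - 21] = (9*exp(2*t) - 44*exp(t) + 31)*exp(t)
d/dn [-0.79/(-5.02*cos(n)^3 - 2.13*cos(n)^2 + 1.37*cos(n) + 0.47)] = (11.8974*cos(n)^2 + 3.3654*cos(n) - 1.0823)*sin(n)/(5.02*cos(n)^3 + 2.13*cos(n)^2 - 1.37*cos(n) - 0.47)^2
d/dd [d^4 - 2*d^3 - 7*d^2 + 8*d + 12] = 4*d^3 - 6*d^2 - 14*d + 8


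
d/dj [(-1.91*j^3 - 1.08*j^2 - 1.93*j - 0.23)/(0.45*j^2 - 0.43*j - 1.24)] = (-0.8595*j^4 + 1.6426*j^3 + 8.4381*j^2 + 2.8854*j + 2.2943)/(0.2025*j^4 - 0.387*j^3 - 0.9311*j^2 + 1.0664*j + 1.5376)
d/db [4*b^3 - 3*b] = 12*b^2 - 3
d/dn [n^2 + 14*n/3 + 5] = 2*n + 14/3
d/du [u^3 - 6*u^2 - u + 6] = 3*u^2 - 12*u - 1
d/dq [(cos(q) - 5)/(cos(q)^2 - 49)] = (cos(q)^2 - 10*cos(q) + 49)*sin(q)/(cos(q)^2 - 49)^2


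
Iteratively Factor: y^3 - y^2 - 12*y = (y)*(y^2 - y - 12) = y*(y + 3)*(y - 4)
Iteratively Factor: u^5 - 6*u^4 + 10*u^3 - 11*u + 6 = (u - 1)*(u^4 - 5*u^3 + 5*u^2 + 5*u - 6) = (u - 1)*(u + 1)*(u^3 - 6*u^2 + 11*u - 6) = (u - 3)*(u - 1)*(u + 1)*(u^2 - 3*u + 2) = (u - 3)*(u - 1)^2*(u + 1)*(u - 2)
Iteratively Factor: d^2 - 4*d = (d)*(d - 4)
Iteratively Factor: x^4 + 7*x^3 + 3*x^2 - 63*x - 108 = (x - 3)*(x^3 + 10*x^2 + 33*x + 36) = (x - 3)*(x + 3)*(x^2 + 7*x + 12) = (x - 3)*(x + 3)^2*(x + 4)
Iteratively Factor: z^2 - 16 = (z - 4)*(z + 4)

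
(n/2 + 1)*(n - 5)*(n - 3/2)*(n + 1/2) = n^4/2 - 2*n^3 - 31*n^2/8 + 49*n/8 + 15/4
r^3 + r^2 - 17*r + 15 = (r - 3)*(r - 1)*(r + 5)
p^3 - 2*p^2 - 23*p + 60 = (p - 4)*(p - 3)*(p + 5)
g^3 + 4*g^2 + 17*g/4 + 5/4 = (g + 1/2)*(g + 1)*(g + 5/2)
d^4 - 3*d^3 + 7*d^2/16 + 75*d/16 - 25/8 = (d - 2)*(d - 5/4)*(d - 1)*(d + 5/4)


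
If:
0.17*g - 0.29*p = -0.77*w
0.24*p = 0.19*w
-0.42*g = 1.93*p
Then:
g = 0.00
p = 0.00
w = 0.00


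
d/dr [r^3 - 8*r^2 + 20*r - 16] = 3*r^2 - 16*r + 20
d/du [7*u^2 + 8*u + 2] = 14*u + 8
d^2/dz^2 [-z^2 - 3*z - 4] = -2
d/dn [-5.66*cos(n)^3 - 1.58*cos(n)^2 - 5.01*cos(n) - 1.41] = (16.98*cos(n)^2 + 3.16*cos(n) + 5.01)*sin(n)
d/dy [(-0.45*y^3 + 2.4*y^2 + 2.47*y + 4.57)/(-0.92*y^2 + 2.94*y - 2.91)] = (0.414*y^4 - 2.646*y^3 + 13.2569*y^2 - 5.5592*y - 20.6235)/(0.8464*y^4 - 5.4096*y^3 + 13.998*y^2 - 17.1108*y + 8.4681)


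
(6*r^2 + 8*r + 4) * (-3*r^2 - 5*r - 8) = -18*r^4 - 54*r^3 - 100*r^2 - 84*r - 32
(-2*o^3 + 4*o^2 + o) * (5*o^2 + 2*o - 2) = -10*o^5 + 16*o^4 + 17*o^3 - 6*o^2 - 2*o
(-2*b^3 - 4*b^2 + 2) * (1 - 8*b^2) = 16*b^5 + 32*b^4 - 2*b^3 - 20*b^2 + 2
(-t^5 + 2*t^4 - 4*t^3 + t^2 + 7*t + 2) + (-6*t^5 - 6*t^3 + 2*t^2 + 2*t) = -7*t^5 + 2*t^4 - 10*t^3 + 3*t^2 + 9*t + 2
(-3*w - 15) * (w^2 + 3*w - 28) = -3*w^3 - 24*w^2 + 39*w + 420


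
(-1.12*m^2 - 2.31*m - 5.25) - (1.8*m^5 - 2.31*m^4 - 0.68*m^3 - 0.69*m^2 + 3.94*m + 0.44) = -1.8*m^5 + 2.31*m^4 + 0.68*m^3 - 0.43*m^2 - 6.25*m - 5.69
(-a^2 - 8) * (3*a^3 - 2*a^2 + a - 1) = -3*a^5 + 2*a^4 - 25*a^3 + 17*a^2 - 8*a + 8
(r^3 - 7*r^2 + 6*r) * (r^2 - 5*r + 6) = r^5 - 12*r^4 + 47*r^3 - 72*r^2 + 36*r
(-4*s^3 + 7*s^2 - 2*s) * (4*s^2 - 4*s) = -16*s^5 + 44*s^4 - 36*s^3 + 8*s^2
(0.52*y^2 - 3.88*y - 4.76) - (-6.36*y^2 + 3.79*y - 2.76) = 6.88*y^2 - 7.67*y - 2.0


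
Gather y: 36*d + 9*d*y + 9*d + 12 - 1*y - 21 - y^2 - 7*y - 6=45*d - y^2 + y*(9*d - 8) - 15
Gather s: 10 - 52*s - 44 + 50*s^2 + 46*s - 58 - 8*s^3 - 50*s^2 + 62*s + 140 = -8*s^3 + 56*s + 48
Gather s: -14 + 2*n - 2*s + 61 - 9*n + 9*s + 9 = -7*n + 7*s + 56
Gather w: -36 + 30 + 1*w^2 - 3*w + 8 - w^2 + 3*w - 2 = 0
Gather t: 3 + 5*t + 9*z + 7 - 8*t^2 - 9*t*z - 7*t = -8*t^2 + t*(-9*z - 2) + 9*z + 10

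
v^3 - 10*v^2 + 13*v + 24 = (v - 8)*(v - 3)*(v + 1)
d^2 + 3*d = d*(d + 3)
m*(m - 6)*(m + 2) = m^3 - 4*m^2 - 12*m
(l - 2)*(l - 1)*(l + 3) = l^3 - 7*l + 6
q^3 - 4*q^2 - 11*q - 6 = (q - 6)*(q + 1)^2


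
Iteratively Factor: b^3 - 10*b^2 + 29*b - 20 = (b - 5)*(b^2 - 5*b + 4) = (b - 5)*(b - 1)*(b - 4)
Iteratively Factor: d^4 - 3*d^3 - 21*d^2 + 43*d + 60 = (d - 5)*(d^3 + 2*d^2 - 11*d - 12) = (d - 5)*(d + 1)*(d^2 + d - 12) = (d - 5)*(d - 3)*(d + 1)*(d + 4)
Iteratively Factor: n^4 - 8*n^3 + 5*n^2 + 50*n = (n)*(n^3 - 8*n^2 + 5*n + 50) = n*(n - 5)*(n^2 - 3*n - 10) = n*(n - 5)^2*(n + 2)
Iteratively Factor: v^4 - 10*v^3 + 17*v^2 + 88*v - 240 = (v + 3)*(v^3 - 13*v^2 + 56*v - 80) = (v - 4)*(v + 3)*(v^2 - 9*v + 20) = (v - 5)*(v - 4)*(v + 3)*(v - 4)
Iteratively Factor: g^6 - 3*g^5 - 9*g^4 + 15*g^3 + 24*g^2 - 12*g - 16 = (g - 2)*(g^5 - g^4 - 11*g^3 - 7*g^2 + 10*g + 8) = (g - 2)*(g + 1)*(g^4 - 2*g^3 - 9*g^2 + 2*g + 8) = (g - 2)*(g + 1)^2*(g^3 - 3*g^2 - 6*g + 8) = (g - 2)*(g + 1)^2*(g + 2)*(g^2 - 5*g + 4) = (g - 2)*(g - 1)*(g + 1)^2*(g + 2)*(g - 4)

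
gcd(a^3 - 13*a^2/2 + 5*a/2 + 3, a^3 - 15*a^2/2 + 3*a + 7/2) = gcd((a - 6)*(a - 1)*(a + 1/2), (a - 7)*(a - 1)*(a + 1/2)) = a^2 - a/2 - 1/2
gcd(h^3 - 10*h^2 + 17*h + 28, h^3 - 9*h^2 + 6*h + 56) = h^2 - 11*h + 28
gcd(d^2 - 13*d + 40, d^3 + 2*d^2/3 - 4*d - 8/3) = 1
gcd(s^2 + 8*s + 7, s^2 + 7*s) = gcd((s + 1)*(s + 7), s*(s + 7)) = s + 7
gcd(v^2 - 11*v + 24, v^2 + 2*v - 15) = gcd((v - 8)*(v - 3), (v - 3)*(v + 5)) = v - 3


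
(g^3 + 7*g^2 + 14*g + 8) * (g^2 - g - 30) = g^5 + 6*g^4 - 23*g^3 - 216*g^2 - 428*g - 240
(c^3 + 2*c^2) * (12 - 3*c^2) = -3*c^5 - 6*c^4 + 12*c^3 + 24*c^2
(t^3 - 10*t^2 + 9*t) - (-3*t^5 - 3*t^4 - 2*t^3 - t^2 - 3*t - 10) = 3*t^5 + 3*t^4 + 3*t^3 - 9*t^2 + 12*t + 10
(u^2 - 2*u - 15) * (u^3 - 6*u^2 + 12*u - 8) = u^5 - 8*u^4 + 9*u^3 + 58*u^2 - 164*u + 120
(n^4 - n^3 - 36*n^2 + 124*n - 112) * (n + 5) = n^5 + 4*n^4 - 41*n^3 - 56*n^2 + 508*n - 560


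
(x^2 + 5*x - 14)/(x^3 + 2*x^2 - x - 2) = (x^2 + 5*x - 14)/(x^3 + 2*x^2 - x - 2)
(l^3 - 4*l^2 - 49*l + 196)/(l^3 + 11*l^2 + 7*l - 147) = (l^2 - 11*l + 28)/(l^2 + 4*l - 21)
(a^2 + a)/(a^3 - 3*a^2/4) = 4*(a + 1)/(a*(4*a - 3))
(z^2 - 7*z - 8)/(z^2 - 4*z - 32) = (z + 1)/(z + 4)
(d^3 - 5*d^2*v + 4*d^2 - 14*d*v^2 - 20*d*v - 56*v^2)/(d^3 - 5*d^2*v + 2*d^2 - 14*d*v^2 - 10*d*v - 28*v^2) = (d + 4)/(d + 2)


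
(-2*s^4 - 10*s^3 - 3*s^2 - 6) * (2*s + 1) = -4*s^5 - 22*s^4 - 16*s^3 - 3*s^2 - 12*s - 6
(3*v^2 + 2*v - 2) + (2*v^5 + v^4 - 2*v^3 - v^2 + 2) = 2*v^5 + v^4 - 2*v^3 + 2*v^2 + 2*v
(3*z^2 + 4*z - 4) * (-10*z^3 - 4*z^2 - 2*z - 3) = -30*z^5 - 52*z^4 + 18*z^3 - z^2 - 4*z + 12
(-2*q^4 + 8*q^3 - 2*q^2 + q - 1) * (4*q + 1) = -8*q^5 + 30*q^4 + 2*q^2 - 3*q - 1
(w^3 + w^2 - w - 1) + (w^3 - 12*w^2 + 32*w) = 2*w^3 - 11*w^2 + 31*w - 1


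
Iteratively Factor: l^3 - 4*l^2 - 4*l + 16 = (l - 2)*(l^2 - 2*l - 8) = (l - 4)*(l - 2)*(l + 2)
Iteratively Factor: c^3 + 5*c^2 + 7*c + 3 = (c + 1)*(c^2 + 4*c + 3) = (c + 1)^2*(c + 3)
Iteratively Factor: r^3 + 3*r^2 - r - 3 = (r + 3)*(r^2 - 1) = (r + 1)*(r + 3)*(r - 1)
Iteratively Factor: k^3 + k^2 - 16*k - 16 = (k + 1)*(k^2 - 16) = (k + 1)*(k + 4)*(k - 4)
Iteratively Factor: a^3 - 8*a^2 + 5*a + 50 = (a - 5)*(a^2 - 3*a - 10) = (a - 5)*(a + 2)*(a - 5)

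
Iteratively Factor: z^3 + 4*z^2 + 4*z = (z + 2)*(z^2 + 2*z) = (z + 2)^2*(z)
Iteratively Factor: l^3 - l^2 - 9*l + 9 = (l - 3)*(l^2 + 2*l - 3) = (l - 3)*(l + 3)*(l - 1)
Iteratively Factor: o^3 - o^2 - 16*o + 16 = (o - 1)*(o^2 - 16) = (o - 1)*(o + 4)*(o - 4)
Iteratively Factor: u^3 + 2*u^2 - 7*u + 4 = (u - 1)*(u^2 + 3*u - 4) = (u - 1)*(u + 4)*(u - 1)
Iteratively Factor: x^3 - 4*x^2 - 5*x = (x)*(x^2 - 4*x - 5) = x*(x - 5)*(x + 1)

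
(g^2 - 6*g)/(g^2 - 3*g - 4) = g*(6 - g)/(-g^2 + 3*g + 4)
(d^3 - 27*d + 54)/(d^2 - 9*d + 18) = (d^2 + 3*d - 18)/(d - 6)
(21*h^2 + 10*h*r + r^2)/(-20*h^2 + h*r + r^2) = (21*h^2 + 10*h*r + r^2)/(-20*h^2 + h*r + r^2)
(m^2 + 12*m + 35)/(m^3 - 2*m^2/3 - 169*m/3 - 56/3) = 3*(m + 5)/(3*m^2 - 23*m - 8)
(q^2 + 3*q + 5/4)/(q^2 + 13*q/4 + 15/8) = 2*(2*q + 1)/(4*q + 3)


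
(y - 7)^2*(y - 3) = y^3 - 17*y^2 + 91*y - 147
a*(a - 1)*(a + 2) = a^3 + a^2 - 2*a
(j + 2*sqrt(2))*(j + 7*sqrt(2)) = j^2 + 9*sqrt(2)*j + 28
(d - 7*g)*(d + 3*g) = d^2 - 4*d*g - 21*g^2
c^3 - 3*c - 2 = (c - 2)*(c + 1)^2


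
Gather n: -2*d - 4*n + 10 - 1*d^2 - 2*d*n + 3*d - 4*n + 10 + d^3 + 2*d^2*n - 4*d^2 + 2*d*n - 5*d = d^3 - 5*d^2 - 4*d + n*(2*d^2 - 8) + 20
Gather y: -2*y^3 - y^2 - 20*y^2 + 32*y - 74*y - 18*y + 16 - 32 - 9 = -2*y^3 - 21*y^2 - 60*y - 25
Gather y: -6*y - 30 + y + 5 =-5*y - 25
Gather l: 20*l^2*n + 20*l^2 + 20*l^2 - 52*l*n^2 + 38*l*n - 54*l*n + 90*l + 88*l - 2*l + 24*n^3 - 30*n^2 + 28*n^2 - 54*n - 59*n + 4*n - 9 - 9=l^2*(20*n + 40) + l*(-52*n^2 - 16*n + 176) + 24*n^3 - 2*n^2 - 109*n - 18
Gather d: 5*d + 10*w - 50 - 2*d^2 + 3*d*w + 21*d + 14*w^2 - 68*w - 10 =-2*d^2 + d*(3*w + 26) + 14*w^2 - 58*w - 60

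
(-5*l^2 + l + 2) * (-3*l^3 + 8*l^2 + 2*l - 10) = 15*l^5 - 43*l^4 - 8*l^3 + 68*l^2 - 6*l - 20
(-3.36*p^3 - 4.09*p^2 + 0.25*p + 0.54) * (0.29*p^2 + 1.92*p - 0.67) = -0.9744*p^5 - 7.6373*p^4 - 5.5291*p^3 + 3.3769*p^2 + 0.8693*p - 0.3618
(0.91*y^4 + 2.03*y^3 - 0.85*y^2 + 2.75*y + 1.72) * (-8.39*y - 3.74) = -7.6349*y^5 - 20.4351*y^4 - 0.4607*y^3 - 19.8935*y^2 - 24.7158*y - 6.4328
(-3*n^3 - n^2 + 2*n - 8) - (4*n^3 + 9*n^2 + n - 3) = -7*n^3 - 10*n^2 + n - 5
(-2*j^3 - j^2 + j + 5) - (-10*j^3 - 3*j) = 8*j^3 - j^2 + 4*j + 5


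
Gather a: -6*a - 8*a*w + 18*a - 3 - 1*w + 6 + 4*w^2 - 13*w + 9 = a*(12 - 8*w) + 4*w^2 - 14*w + 12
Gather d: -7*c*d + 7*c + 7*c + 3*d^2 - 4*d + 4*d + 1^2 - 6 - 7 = -7*c*d + 14*c + 3*d^2 - 12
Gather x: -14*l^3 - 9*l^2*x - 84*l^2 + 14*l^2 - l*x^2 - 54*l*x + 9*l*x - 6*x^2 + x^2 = -14*l^3 - 70*l^2 + x^2*(-l - 5) + x*(-9*l^2 - 45*l)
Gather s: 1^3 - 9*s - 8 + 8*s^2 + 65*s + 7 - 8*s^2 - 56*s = 0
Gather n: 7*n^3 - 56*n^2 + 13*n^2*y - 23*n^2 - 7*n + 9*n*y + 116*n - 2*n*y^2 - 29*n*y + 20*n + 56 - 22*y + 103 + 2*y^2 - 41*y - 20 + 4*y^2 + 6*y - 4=7*n^3 + n^2*(13*y - 79) + n*(-2*y^2 - 20*y + 129) + 6*y^2 - 57*y + 135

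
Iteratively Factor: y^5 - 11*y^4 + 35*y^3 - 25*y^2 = (y - 5)*(y^4 - 6*y^3 + 5*y^2) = y*(y - 5)*(y^3 - 6*y^2 + 5*y) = y*(y - 5)*(y - 1)*(y^2 - 5*y) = y^2*(y - 5)*(y - 1)*(y - 5)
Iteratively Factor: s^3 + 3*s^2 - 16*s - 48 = (s + 4)*(s^2 - s - 12) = (s + 3)*(s + 4)*(s - 4)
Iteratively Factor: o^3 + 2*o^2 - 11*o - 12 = (o - 3)*(o^2 + 5*o + 4) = (o - 3)*(o + 1)*(o + 4)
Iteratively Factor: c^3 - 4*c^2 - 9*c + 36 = (c - 3)*(c^2 - c - 12) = (c - 4)*(c - 3)*(c + 3)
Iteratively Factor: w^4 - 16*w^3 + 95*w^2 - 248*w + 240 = (w - 3)*(w^3 - 13*w^2 + 56*w - 80) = (w - 5)*(w - 3)*(w^2 - 8*w + 16) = (w - 5)*(w - 4)*(w - 3)*(w - 4)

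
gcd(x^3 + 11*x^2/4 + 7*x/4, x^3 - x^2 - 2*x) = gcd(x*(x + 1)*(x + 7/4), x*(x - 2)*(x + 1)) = x^2 + x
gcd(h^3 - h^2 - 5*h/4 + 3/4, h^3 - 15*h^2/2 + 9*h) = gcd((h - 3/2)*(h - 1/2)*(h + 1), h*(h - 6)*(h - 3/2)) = h - 3/2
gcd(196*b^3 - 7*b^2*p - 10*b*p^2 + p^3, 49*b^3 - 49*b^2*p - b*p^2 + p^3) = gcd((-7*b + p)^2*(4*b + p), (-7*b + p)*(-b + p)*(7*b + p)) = -7*b + p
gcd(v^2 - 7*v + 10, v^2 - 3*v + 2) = v - 2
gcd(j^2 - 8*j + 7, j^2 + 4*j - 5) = j - 1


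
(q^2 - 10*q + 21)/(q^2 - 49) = (q - 3)/(q + 7)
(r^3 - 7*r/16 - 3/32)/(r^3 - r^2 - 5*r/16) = (4*r^2 - r - 3/2)/(r*(4*r - 5))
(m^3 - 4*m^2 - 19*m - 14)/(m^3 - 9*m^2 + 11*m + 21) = (m + 2)/(m - 3)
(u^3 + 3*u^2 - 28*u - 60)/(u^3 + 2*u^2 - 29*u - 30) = (u + 2)/(u + 1)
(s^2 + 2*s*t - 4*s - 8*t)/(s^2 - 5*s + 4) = (s + 2*t)/(s - 1)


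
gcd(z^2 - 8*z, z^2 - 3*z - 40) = z - 8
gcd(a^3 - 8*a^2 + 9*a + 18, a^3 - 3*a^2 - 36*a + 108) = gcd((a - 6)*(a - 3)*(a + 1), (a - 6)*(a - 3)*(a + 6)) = a^2 - 9*a + 18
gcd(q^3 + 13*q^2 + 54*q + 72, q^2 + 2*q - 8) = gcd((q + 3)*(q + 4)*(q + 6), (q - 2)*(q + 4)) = q + 4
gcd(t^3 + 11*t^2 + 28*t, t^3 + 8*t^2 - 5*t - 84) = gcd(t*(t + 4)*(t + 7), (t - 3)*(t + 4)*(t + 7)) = t^2 + 11*t + 28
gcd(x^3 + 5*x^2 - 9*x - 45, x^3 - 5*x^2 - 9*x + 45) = x^2 - 9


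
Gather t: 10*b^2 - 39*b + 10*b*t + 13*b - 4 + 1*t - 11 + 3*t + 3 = 10*b^2 - 26*b + t*(10*b + 4) - 12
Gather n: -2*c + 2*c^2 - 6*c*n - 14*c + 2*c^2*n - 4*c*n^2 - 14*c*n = 2*c^2 - 4*c*n^2 - 16*c + n*(2*c^2 - 20*c)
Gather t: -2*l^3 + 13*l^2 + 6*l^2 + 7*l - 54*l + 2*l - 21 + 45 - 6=-2*l^3 + 19*l^2 - 45*l + 18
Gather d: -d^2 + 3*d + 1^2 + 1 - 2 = -d^2 + 3*d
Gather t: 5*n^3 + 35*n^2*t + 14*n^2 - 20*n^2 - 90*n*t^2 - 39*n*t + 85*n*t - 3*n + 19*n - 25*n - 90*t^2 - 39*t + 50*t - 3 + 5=5*n^3 - 6*n^2 - 9*n + t^2*(-90*n - 90) + t*(35*n^2 + 46*n + 11) + 2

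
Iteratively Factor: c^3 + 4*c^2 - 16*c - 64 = (c + 4)*(c^2 - 16) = (c + 4)^2*(c - 4)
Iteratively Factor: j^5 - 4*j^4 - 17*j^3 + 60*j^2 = (j + 4)*(j^4 - 8*j^3 + 15*j^2) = j*(j + 4)*(j^3 - 8*j^2 + 15*j) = j^2*(j + 4)*(j^2 - 8*j + 15) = j^2*(j - 3)*(j + 4)*(j - 5)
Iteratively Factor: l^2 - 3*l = (l - 3)*(l)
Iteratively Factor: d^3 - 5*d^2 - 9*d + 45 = (d + 3)*(d^2 - 8*d + 15) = (d - 5)*(d + 3)*(d - 3)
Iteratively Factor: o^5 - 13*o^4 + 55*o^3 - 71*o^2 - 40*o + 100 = (o - 5)*(o^4 - 8*o^3 + 15*o^2 + 4*o - 20) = (o - 5)*(o - 2)*(o^3 - 6*o^2 + 3*o + 10) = (o - 5)*(o - 2)^2*(o^2 - 4*o - 5) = (o - 5)^2*(o - 2)^2*(o + 1)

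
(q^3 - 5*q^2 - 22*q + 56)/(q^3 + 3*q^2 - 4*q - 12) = (q^2 - 3*q - 28)/(q^2 + 5*q + 6)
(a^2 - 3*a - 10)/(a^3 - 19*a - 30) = 1/(a + 3)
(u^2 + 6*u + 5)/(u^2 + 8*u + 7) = (u + 5)/(u + 7)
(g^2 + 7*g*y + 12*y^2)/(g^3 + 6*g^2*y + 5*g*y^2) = (g^2 + 7*g*y + 12*y^2)/(g*(g^2 + 6*g*y + 5*y^2))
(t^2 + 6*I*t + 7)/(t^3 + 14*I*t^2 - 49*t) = (t - I)/(t*(t + 7*I))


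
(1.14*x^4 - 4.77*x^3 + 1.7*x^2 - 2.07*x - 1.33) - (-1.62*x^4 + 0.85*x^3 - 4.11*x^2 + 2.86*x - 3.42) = 2.76*x^4 - 5.62*x^3 + 5.81*x^2 - 4.93*x + 2.09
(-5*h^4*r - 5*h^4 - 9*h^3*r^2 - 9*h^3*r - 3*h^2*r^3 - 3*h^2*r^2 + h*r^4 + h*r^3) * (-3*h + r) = 15*h^5*r + 15*h^5 + 22*h^4*r^2 + 22*h^4*r - 6*h^2*r^4 - 6*h^2*r^3 + h*r^5 + h*r^4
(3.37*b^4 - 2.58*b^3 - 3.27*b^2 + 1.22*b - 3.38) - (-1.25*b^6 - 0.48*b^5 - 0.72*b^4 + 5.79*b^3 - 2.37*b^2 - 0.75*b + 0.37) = 1.25*b^6 + 0.48*b^5 + 4.09*b^4 - 8.37*b^3 - 0.9*b^2 + 1.97*b - 3.75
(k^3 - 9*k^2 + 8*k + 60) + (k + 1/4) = k^3 - 9*k^2 + 9*k + 241/4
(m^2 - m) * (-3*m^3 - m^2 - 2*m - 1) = -3*m^5 + 2*m^4 - m^3 + m^2 + m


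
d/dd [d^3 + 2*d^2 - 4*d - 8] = 3*d^2 + 4*d - 4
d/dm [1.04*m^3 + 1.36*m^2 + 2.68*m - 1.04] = 3.12*m^2 + 2.72*m + 2.68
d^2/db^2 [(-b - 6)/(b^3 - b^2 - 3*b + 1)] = 2*(-(b + 6)*(-3*b^2 + 2*b + 3)^2 + (3*b^2 - 2*b + (b + 6)*(3*b - 1) - 3)*(b^3 - b^2 - 3*b + 1))/(b^3 - b^2 - 3*b + 1)^3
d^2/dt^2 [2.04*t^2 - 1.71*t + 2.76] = 4.08000000000000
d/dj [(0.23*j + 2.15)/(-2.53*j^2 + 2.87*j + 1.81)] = (0.5819*j^2 + 10.879*j - 5.7542)/(6.4009*j^4 - 14.5222*j^3 - 0.9217*j^2 + 10.3894*j + 3.2761)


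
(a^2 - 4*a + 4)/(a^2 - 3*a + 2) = (a - 2)/(a - 1)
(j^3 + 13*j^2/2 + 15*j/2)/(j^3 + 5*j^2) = (j + 3/2)/j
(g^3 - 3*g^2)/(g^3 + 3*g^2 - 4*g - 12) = g^2*(g - 3)/(g^3 + 3*g^2 - 4*g - 12)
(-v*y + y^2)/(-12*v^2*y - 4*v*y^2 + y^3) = (v - y)/(12*v^2 + 4*v*y - y^2)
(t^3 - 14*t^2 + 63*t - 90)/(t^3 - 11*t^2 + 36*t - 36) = (t - 5)/(t - 2)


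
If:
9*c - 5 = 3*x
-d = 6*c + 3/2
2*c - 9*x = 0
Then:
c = 3/5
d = -51/10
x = 2/15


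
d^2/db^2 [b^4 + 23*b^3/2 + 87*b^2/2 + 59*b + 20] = 12*b^2 + 69*b + 87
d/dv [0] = 0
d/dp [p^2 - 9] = 2*p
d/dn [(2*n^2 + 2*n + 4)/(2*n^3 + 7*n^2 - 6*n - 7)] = 2*(-2*n^4 - 4*n^3 - 25*n^2 - 42*n + 5)/(4*n^6 + 28*n^5 + 25*n^4 - 112*n^3 - 62*n^2 + 84*n + 49)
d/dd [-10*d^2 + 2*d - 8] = 2 - 20*d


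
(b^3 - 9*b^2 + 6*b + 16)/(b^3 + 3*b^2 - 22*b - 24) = (b^2 - 10*b + 16)/(b^2 + 2*b - 24)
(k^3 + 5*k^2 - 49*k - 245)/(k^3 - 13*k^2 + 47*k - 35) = (k^2 + 12*k + 35)/(k^2 - 6*k + 5)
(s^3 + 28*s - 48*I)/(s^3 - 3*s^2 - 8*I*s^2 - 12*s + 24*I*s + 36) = (s^2 + 2*I*s + 24)/(s^2 + s*(-3 - 6*I) + 18*I)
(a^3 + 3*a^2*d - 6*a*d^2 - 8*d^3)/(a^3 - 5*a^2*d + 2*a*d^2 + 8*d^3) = (a + 4*d)/(a - 4*d)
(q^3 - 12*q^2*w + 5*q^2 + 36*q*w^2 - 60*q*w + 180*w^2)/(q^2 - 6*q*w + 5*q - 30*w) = q - 6*w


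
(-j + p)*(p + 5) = -j*p - 5*j + p^2 + 5*p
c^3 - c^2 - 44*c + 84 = (c - 6)*(c - 2)*(c + 7)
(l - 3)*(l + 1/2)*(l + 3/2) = l^3 - l^2 - 21*l/4 - 9/4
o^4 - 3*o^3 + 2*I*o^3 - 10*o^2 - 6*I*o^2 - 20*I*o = o*(o - 5)*(o + 2)*(o + 2*I)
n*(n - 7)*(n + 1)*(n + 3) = n^4 - 3*n^3 - 25*n^2 - 21*n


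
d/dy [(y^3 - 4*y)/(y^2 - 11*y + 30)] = (y^4 - 22*y^3 + 94*y^2 - 120)/(y^4 - 22*y^3 + 181*y^2 - 660*y + 900)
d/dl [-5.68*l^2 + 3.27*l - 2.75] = 3.27 - 11.36*l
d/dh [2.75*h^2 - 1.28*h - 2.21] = 5.5*h - 1.28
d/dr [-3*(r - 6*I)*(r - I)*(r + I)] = -9*r^2 + 36*I*r - 3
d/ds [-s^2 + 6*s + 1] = 6 - 2*s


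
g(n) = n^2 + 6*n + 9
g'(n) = 2*n + 6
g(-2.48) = 0.27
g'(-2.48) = 1.04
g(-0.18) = 7.95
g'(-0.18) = 5.64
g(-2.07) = 0.86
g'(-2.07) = 1.86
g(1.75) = 22.56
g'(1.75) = 9.50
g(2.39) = 29.05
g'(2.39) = 10.78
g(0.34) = 11.16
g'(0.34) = 6.68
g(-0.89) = 4.45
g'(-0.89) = 4.22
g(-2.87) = 0.02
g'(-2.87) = 0.26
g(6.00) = 81.00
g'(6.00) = 18.00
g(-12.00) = 81.00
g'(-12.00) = -18.00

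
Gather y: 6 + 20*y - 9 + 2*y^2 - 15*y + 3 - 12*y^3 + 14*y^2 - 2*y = -12*y^3 + 16*y^2 + 3*y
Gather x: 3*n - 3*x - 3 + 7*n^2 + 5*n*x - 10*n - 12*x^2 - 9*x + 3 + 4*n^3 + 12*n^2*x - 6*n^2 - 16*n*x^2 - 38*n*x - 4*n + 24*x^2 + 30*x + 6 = 4*n^3 + n^2 - 11*n + x^2*(12 - 16*n) + x*(12*n^2 - 33*n + 18) + 6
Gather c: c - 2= c - 2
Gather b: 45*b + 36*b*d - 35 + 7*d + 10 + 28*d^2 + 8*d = b*(36*d + 45) + 28*d^2 + 15*d - 25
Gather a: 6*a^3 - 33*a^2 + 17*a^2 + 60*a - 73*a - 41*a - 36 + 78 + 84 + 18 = 6*a^3 - 16*a^2 - 54*a + 144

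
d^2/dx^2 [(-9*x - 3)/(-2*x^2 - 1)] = 12*(6*x^3 + 6*x^2 - 9*x - 1)/(8*x^6 + 12*x^4 + 6*x^2 + 1)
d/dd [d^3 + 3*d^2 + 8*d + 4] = 3*d^2 + 6*d + 8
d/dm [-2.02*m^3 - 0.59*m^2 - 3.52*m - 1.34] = -6.06*m^2 - 1.18*m - 3.52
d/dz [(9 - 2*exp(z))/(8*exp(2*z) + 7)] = (16*exp(2*z) - 144*exp(z) - 14)*exp(z)/(64*exp(4*z) + 112*exp(2*z) + 49)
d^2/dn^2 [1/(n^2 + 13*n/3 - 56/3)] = 6*(-9*n^2 - 39*n + (6*n + 13)^2 + 168)/(3*n^2 + 13*n - 56)^3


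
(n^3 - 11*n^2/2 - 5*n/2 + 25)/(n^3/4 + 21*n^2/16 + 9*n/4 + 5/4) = 8*(2*n^2 - 15*n + 25)/(4*n^2 + 13*n + 10)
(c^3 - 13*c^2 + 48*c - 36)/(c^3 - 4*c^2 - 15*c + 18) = (c - 6)/(c + 3)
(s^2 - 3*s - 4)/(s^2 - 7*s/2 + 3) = 2*(s^2 - 3*s - 4)/(2*s^2 - 7*s + 6)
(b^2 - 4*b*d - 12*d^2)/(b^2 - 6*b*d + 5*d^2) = (b^2 - 4*b*d - 12*d^2)/(b^2 - 6*b*d + 5*d^2)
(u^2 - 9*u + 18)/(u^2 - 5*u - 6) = (u - 3)/(u + 1)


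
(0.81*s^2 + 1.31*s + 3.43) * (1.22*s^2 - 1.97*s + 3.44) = 0.9882*s^4 + 0.00249999999999995*s^3 + 4.3903*s^2 - 2.2507*s + 11.7992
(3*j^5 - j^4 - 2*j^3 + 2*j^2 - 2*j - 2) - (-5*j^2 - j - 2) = 3*j^5 - j^4 - 2*j^3 + 7*j^2 - j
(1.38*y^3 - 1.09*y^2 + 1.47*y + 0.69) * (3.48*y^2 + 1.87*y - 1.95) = 4.8024*y^5 - 1.2126*y^4 + 0.386299999999999*y^3 + 7.2756*y^2 - 1.5762*y - 1.3455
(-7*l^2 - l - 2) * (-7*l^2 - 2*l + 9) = 49*l^4 + 21*l^3 - 47*l^2 - 5*l - 18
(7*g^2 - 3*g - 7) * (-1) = -7*g^2 + 3*g + 7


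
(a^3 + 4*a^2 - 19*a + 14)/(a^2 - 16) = (a^3 + 4*a^2 - 19*a + 14)/(a^2 - 16)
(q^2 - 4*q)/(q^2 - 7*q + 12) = q/(q - 3)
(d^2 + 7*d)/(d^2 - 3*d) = (d + 7)/(d - 3)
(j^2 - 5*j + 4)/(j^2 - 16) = (j - 1)/(j + 4)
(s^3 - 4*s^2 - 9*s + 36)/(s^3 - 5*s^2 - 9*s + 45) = (s - 4)/(s - 5)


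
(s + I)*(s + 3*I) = s^2 + 4*I*s - 3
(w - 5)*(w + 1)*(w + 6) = w^3 + 2*w^2 - 29*w - 30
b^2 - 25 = (b - 5)*(b + 5)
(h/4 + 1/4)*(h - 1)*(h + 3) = h^3/4 + 3*h^2/4 - h/4 - 3/4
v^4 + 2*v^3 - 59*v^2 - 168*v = v*(v - 8)*(v + 3)*(v + 7)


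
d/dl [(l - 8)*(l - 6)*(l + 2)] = 3*l^2 - 24*l + 20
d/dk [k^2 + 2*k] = 2*k + 2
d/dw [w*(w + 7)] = 2*w + 7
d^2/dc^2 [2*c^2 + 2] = 4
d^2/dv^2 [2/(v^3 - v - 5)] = 4*(-3*v*(-v^3 + v + 5) - (3*v^2 - 1)^2)/(-v^3 + v + 5)^3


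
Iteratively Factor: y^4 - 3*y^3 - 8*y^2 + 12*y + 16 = (y - 4)*(y^3 + y^2 - 4*y - 4) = (y - 4)*(y - 2)*(y^2 + 3*y + 2) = (y - 4)*(y - 2)*(y + 1)*(y + 2)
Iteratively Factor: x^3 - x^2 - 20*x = (x - 5)*(x^2 + 4*x) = x*(x - 5)*(x + 4)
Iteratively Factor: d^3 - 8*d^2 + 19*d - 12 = (d - 3)*(d^2 - 5*d + 4) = (d - 3)*(d - 1)*(d - 4)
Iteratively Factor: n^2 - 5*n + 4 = (n - 4)*(n - 1)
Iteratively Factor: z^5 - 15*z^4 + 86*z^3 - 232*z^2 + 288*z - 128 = (z - 1)*(z^4 - 14*z^3 + 72*z^2 - 160*z + 128) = (z - 4)*(z - 1)*(z^3 - 10*z^2 + 32*z - 32) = (z - 4)*(z - 2)*(z - 1)*(z^2 - 8*z + 16) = (z - 4)^2*(z - 2)*(z - 1)*(z - 4)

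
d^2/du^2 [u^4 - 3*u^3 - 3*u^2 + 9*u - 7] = 12*u^2 - 18*u - 6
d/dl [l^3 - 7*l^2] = l*(3*l - 14)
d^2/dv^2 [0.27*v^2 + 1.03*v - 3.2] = 0.540000000000000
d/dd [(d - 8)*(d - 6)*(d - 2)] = 3*d^2 - 32*d + 76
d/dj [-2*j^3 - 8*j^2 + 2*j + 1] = -6*j^2 - 16*j + 2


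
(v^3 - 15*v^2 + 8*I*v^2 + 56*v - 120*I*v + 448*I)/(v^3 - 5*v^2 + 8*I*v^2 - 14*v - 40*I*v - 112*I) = (v - 8)/(v + 2)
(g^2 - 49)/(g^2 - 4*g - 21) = (g + 7)/(g + 3)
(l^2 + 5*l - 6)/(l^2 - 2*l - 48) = (l - 1)/(l - 8)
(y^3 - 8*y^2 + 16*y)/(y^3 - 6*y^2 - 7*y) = (-y^2 + 8*y - 16)/(-y^2 + 6*y + 7)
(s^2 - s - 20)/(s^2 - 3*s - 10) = (s + 4)/(s + 2)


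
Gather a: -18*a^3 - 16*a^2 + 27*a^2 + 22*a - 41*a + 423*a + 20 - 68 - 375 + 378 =-18*a^3 + 11*a^2 + 404*a - 45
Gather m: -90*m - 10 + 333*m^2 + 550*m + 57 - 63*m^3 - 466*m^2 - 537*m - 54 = -63*m^3 - 133*m^2 - 77*m - 7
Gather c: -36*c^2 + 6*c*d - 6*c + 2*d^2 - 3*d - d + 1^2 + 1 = -36*c^2 + c*(6*d - 6) + 2*d^2 - 4*d + 2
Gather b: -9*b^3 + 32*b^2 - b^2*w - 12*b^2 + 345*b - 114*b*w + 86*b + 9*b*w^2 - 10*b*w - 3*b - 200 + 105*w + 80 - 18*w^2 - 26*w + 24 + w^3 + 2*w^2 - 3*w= -9*b^3 + b^2*(20 - w) + b*(9*w^2 - 124*w + 428) + w^3 - 16*w^2 + 76*w - 96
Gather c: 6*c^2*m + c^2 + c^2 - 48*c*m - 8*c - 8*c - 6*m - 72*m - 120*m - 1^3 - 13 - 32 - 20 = c^2*(6*m + 2) + c*(-48*m - 16) - 198*m - 66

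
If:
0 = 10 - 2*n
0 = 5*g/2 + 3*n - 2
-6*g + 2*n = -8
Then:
No Solution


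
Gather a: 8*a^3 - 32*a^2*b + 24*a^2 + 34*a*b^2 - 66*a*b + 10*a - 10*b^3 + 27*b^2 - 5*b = 8*a^3 + a^2*(24 - 32*b) + a*(34*b^2 - 66*b + 10) - 10*b^3 + 27*b^2 - 5*b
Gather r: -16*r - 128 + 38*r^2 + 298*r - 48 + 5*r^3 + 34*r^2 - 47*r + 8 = 5*r^3 + 72*r^2 + 235*r - 168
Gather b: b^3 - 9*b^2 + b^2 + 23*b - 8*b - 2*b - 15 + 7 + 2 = b^3 - 8*b^2 + 13*b - 6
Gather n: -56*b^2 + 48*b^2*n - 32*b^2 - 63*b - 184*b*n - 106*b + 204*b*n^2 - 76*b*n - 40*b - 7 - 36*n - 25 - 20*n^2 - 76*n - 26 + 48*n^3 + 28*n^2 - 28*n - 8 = -88*b^2 - 209*b + 48*n^3 + n^2*(204*b + 8) + n*(48*b^2 - 260*b - 140) - 66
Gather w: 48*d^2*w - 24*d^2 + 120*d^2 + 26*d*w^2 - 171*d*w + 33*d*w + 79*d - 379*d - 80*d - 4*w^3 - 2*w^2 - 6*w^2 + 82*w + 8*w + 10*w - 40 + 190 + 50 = 96*d^2 - 380*d - 4*w^3 + w^2*(26*d - 8) + w*(48*d^2 - 138*d + 100) + 200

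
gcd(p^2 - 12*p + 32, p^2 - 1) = 1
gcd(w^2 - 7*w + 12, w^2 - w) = 1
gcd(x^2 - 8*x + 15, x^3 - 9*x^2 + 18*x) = x - 3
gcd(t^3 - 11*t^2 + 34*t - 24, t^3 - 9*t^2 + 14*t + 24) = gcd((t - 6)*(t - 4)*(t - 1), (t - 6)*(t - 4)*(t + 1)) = t^2 - 10*t + 24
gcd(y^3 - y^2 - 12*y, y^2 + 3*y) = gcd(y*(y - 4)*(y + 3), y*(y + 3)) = y^2 + 3*y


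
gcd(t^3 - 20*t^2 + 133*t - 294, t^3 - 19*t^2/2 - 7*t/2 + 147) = t^2 - 13*t + 42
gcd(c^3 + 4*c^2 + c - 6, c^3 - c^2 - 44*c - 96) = c + 3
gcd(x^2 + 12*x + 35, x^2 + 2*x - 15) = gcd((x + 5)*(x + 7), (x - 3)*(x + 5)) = x + 5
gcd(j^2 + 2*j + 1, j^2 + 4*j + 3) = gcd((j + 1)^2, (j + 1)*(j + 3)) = j + 1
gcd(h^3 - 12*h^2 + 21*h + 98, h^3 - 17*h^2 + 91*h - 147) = h^2 - 14*h + 49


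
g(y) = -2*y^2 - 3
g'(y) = -4*y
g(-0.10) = -3.02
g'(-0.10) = 0.40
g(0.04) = -3.00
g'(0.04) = -0.16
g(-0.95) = -4.80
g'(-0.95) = 3.80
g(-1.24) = -6.08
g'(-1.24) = 4.96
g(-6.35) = -83.64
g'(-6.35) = 25.40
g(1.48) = -7.38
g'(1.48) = -5.92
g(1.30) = -6.38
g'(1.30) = -5.20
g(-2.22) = -12.86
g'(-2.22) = 8.88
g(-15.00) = -453.00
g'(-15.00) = 60.00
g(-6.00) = -75.00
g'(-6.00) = 24.00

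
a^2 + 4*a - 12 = (a - 2)*(a + 6)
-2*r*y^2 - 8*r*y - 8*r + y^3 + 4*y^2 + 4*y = (-2*r + y)*(y + 2)^2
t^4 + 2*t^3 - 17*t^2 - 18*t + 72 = (t - 3)*(t - 2)*(t + 3)*(t + 4)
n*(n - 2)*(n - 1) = n^3 - 3*n^2 + 2*n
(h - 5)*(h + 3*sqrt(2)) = h^2 - 5*h + 3*sqrt(2)*h - 15*sqrt(2)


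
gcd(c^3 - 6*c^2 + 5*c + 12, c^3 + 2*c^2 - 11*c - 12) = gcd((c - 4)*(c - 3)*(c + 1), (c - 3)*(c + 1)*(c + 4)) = c^2 - 2*c - 3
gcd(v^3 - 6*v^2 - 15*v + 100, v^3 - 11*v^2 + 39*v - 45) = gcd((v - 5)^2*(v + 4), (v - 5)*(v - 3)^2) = v - 5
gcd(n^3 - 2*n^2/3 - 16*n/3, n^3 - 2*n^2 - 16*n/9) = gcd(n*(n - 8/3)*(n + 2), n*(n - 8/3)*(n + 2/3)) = n^2 - 8*n/3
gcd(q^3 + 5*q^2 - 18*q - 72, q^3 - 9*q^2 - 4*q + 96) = q^2 - q - 12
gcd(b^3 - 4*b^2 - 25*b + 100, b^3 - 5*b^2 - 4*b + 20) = b - 5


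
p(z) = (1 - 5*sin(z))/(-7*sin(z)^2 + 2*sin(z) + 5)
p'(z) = (1 - 5*sin(z))*(14*sin(z)*cos(z) - 2*cos(z))/(-7*sin(z)^2 + 2*sin(z) + 5)^2 - 5*cos(z)/(-7*sin(z)^2 + 2*sin(z) + 5) = (-35*sin(z)^2 + 14*sin(z) - 27)*cos(z)/((sin(z) - 1)^2*(7*sin(z) + 5)^2)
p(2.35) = -0.89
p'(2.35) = 2.95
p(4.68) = -1.50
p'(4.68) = 0.15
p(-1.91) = -1.84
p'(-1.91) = 2.45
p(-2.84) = 0.66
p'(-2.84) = 2.28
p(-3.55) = -0.21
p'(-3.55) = 1.12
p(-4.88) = -23.56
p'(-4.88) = -283.18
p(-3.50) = -0.16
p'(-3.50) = 1.06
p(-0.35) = 0.78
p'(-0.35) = -2.77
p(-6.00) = -0.08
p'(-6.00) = -0.99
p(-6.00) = -0.08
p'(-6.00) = -0.99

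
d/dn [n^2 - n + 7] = 2*n - 1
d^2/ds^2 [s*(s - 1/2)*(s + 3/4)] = 6*s + 1/2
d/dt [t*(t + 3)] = 2*t + 3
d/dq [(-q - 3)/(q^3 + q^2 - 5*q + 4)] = (-q^3 - q^2 + 5*q + (q + 3)*(3*q^2 + 2*q - 5) - 4)/(q^3 + q^2 - 5*q + 4)^2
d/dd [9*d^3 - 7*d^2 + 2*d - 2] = 27*d^2 - 14*d + 2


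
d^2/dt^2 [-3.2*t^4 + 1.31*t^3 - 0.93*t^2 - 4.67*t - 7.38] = -38.4*t^2 + 7.86*t - 1.86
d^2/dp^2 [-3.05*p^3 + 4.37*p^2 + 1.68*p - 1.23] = 8.74 - 18.3*p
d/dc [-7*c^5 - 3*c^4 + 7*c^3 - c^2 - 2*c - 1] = -35*c^4 - 12*c^3 + 21*c^2 - 2*c - 2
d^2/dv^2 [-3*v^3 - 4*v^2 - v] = -18*v - 8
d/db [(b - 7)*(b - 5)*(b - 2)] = 3*b^2 - 28*b + 59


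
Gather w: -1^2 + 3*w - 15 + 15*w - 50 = 18*w - 66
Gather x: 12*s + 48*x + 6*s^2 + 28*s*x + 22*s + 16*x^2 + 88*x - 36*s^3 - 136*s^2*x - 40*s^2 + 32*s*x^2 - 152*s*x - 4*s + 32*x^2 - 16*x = -36*s^3 - 34*s^2 + 30*s + x^2*(32*s + 48) + x*(-136*s^2 - 124*s + 120)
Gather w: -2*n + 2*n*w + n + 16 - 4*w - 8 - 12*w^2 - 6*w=-n - 12*w^2 + w*(2*n - 10) + 8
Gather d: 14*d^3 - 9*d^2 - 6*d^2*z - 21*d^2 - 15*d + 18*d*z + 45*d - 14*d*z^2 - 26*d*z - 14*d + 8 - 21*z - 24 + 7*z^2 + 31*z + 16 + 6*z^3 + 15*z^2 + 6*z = 14*d^3 + d^2*(-6*z - 30) + d*(-14*z^2 - 8*z + 16) + 6*z^3 + 22*z^2 + 16*z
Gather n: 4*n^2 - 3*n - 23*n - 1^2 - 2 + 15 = 4*n^2 - 26*n + 12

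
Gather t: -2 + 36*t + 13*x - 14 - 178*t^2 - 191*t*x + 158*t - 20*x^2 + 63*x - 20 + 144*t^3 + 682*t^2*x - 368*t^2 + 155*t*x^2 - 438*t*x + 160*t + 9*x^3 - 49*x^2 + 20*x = 144*t^3 + t^2*(682*x - 546) + t*(155*x^2 - 629*x + 354) + 9*x^3 - 69*x^2 + 96*x - 36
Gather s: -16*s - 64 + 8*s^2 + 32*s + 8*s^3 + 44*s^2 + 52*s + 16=8*s^3 + 52*s^2 + 68*s - 48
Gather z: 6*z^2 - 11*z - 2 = 6*z^2 - 11*z - 2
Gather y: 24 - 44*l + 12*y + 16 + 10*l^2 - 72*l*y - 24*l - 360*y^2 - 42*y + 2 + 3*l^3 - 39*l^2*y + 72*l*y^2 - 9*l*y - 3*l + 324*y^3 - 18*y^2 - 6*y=3*l^3 + 10*l^2 - 71*l + 324*y^3 + y^2*(72*l - 378) + y*(-39*l^2 - 81*l - 36) + 42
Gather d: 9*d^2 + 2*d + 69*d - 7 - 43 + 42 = 9*d^2 + 71*d - 8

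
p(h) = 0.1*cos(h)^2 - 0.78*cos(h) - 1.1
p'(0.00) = 0.00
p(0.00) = -1.78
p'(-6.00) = 0.16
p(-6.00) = -1.76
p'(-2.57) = -0.51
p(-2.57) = -0.37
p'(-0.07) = -0.04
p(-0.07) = -1.78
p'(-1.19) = -0.66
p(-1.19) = -1.38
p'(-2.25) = -0.70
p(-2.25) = -0.57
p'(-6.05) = 0.14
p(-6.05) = -1.76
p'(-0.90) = -0.51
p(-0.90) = -1.55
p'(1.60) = 0.79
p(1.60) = -1.08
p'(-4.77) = 0.77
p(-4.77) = -1.14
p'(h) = -0.2*sin(h)*cos(h) + 0.78*sin(h)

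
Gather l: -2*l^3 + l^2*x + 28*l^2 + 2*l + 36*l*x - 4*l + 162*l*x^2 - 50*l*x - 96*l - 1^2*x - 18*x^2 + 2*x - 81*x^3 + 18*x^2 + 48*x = -2*l^3 + l^2*(x + 28) + l*(162*x^2 - 14*x - 98) - 81*x^3 + 49*x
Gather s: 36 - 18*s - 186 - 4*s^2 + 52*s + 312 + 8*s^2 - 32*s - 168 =4*s^2 + 2*s - 6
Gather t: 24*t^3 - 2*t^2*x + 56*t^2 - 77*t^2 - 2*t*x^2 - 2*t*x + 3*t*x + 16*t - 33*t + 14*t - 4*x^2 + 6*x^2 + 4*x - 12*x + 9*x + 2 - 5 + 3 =24*t^3 + t^2*(-2*x - 21) + t*(-2*x^2 + x - 3) + 2*x^2 + x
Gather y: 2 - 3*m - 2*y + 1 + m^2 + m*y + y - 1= m^2 - 3*m + y*(m - 1) + 2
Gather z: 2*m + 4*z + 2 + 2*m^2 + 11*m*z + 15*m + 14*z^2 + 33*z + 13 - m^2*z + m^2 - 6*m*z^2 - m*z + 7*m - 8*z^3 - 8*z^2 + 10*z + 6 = 3*m^2 + 24*m - 8*z^3 + z^2*(6 - 6*m) + z*(-m^2 + 10*m + 47) + 21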